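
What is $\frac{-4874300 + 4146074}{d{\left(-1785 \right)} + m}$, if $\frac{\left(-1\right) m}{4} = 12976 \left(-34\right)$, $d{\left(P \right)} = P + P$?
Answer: $- \frac{364113}{880583} \approx -0.41349$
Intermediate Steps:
$d{\left(P \right)} = 2 P$
$m = 1764736$ ($m = - 4 \cdot 12976 \left(-34\right) = \left(-4\right) \left(-441184\right) = 1764736$)
$\frac{-4874300 + 4146074}{d{\left(-1785 \right)} + m} = \frac{-4874300 + 4146074}{2 \left(-1785\right) + 1764736} = - \frac{728226}{-3570 + 1764736} = - \frac{728226}{1761166} = \left(-728226\right) \frac{1}{1761166} = - \frac{364113}{880583}$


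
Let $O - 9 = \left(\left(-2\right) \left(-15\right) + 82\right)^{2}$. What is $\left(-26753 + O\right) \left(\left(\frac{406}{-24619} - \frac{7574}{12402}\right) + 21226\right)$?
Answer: $- \frac{6573213990611000}{21808917} \approx -3.014 \cdot 10^{8}$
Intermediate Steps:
$O = 12553$ ($O = 9 + \left(\left(-2\right) \left(-15\right) + 82\right)^{2} = 9 + \left(30 + 82\right)^{2} = 9 + 112^{2} = 9 + 12544 = 12553$)
$\left(-26753 + O\right) \left(\left(\frac{406}{-24619} - \frac{7574}{12402}\right) + 21226\right) = \left(-26753 + 12553\right) \left(\left(\frac{406}{-24619} - \frac{7574}{12402}\right) + 21226\right) = - 14200 \left(\left(406 \left(- \frac{1}{24619}\right) - \frac{3787}{6201}\right) + 21226\right) = - 14200 \left(\left(- \frac{58}{3517} - \frac{3787}{6201}\right) + 21226\right) = - 14200 \left(- \frac{13678537}{21808917} + 21226\right) = \left(-14200\right) \frac{462902393705}{21808917} = - \frac{6573213990611000}{21808917}$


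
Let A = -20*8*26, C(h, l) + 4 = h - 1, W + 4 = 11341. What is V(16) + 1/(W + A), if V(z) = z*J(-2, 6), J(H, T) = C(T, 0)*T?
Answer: 688993/7177 ≈ 96.000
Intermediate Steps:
W = 11337 (W = -4 + 11341 = 11337)
C(h, l) = -5 + h (C(h, l) = -4 + (h - 1) = -4 + (-1 + h) = -5 + h)
J(H, T) = T*(-5 + T) (J(H, T) = (-5 + T)*T = T*(-5 + T))
A = -4160 (A = -160*26 = -4160)
V(z) = 6*z (V(z) = z*(6*(-5 + 6)) = z*(6*1) = z*6 = 6*z)
V(16) + 1/(W + A) = 6*16 + 1/(11337 - 4160) = 96 + 1/7177 = 688993/7177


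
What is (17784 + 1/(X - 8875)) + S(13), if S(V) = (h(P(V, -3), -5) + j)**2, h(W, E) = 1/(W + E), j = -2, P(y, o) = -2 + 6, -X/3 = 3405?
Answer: 339668369/19090 ≈ 17793.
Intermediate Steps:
X = -10215 (X = -3*3405 = -10215)
P(y, o) = 4
h(W, E) = 1/(E + W)
S(V) = 9 (S(V) = (1/(-5 + 4) - 2)**2 = (1/(-1) - 2)**2 = (-1 - 2)**2 = (-3)**2 = 9)
(17784 + 1/(X - 8875)) + S(13) = (17784 + 1/(-10215 - 8875)) + 9 = (17784 + 1/(-19090)) + 9 = (17784 - 1/19090) + 9 = 339496559/19090 + 9 = 339668369/19090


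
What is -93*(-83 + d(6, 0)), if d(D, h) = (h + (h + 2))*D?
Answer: 6603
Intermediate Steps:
d(D, h) = D*(2 + 2*h) (d(D, h) = (h + (2 + h))*D = (2 + 2*h)*D = D*(2 + 2*h))
-93*(-83 + d(6, 0)) = -93*(-83 + 2*6*(1 + 0)) = -93*(-83 + 2*6*1) = -93*(-83 + 12) = -93*(-71) = 6603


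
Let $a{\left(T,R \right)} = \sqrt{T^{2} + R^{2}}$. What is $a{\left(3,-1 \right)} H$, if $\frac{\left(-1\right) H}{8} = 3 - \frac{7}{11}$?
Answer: $- \frac{208 \sqrt{10}}{11} \approx -59.796$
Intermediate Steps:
$H = - \frac{208}{11}$ ($H = - 8 \left(3 - \frac{7}{11}\right) = \left(-8\right) \frac{26}{11} = - \frac{208}{11} \approx -18.909$)
$a{\left(T,R \right)} = \sqrt{R^{2} + T^{2}}$
$a{\left(3,-1 \right)} H = \sqrt{\left(-1\right)^{2} + 3^{2}} \left(- \frac{208}{11}\right) = \sqrt{1 + 9} \left(- \frac{208}{11}\right) = \sqrt{10} \left(- \frac{208}{11}\right) = - \frac{208 \sqrt{10}}{11}$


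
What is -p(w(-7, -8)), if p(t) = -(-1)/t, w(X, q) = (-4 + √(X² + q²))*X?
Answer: 4/679 + √113/679 ≈ 0.021547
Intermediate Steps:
w(X, q) = X*(-4 + √(X² + q²))
p(t) = 1/t
-p(w(-7, -8)) = -1/((-7*(-4 + √((-7)² + (-8)²)))) = -1/((-7*(-4 + √(49 + 64)))) = -1/((-7*(-4 + √113))) = -1/(28 - 7*√113)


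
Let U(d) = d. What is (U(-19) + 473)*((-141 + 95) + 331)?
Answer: 129390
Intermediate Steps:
(U(-19) + 473)*((-141 + 95) + 331) = (-19 + 473)*((-141 + 95) + 331) = 454*(-46 + 331) = 454*285 = 129390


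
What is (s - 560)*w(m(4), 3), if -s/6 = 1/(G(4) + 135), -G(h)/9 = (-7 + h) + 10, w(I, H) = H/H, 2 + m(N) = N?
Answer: -6721/12 ≈ -560.08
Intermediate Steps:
m(N) = -2 + N
w(I, H) = 1
G(h) = -27 - 9*h (G(h) = -9*((-7 + h) + 10) = -9*(3 + h) = -27 - 9*h)
s = -1/12 (s = -6/((-27 - 9*4) + 135) = -6/((-27 - 36) + 135) = -6/(-63 + 135) = -6/72 = -6*1/72 = -1/12 ≈ -0.083333)
(s - 560)*w(m(4), 3) = (-1/12 - 560)*1 = -6721/12*1 = -6721/12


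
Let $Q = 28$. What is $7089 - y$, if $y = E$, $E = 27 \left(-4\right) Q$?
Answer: $10113$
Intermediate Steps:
$E = -3024$ ($E = 27 \left(-4\right) 28 = \left(-108\right) 28 = -3024$)
$y = -3024$
$7089 - y = 7089 - -3024 = 7089 + 3024 = 10113$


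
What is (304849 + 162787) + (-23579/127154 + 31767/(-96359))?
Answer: 5729672113145917/12252432286 ≈ 4.6764e+5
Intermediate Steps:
(304849 + 162787) + (-23579/127154 + 31767/(-96359)) = 467636 + (-23579*1/127154 + 31767*(-1/96359)) = 467636 + (-23579/127154 - 31767/96359) = 467636 - 6311349979/12252432286 = 5729672113145917/12252432286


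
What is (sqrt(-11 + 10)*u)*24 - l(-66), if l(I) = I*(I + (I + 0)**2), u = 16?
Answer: 283140 + 384*I ≈ 2.8314e+5 + 384.0*I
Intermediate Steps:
l(I) = I*(I + I**2)
(sqrt(-11 + 10)*u)*24 - l(-66) = (sqrt(-11 + 10)*16)*24 - (-66)**2*(1 - 66) = (sqrt(-1)*16)*24 - 4356*(-65) = (I*16)*24 - 1*(-283140) = (16*I)*24 + 283140 = 384*I + 283140 = 283140 + 384*I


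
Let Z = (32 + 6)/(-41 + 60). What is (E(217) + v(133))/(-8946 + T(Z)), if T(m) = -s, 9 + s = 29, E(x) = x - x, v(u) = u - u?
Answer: 0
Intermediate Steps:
v(u) = 0
E(x) = 0
s = 20 (s = -9 + 29 = 20)
Z = 2 (Z = 38/19 = 38*(1/19) = 2)
T(m) = -20 (T(m) = -1*20 = -20)
(E(217) + v(133))/(-8946 + T(Z)) = (0 + 0)/(-8946 - 20) = 0/(-8966) = 0*(-1/8966) = 0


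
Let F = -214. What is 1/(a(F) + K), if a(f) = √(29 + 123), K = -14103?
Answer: -14103/198894457 - 2*√38/198894457 ≈ -7.0969e-5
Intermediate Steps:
a(f) = 2*√38 (a(f) = √152 = 2*√38)
1/(a(F) + K) = 1/(2*√38 - 14103) = 1/(-14103 + 2*√38)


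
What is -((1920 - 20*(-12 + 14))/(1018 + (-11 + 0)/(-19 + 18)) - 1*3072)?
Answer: 3159208/1029 ≈ 3070.2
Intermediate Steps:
-((1920 - 20*(-12 + 14))/(1018 + (-11 + 0)/(-19 + 18)) - 1*3072) = -((1920 - 20*2)/(1018 - 11/(-1)) - 3072) = -((1920 - 40)/(1018 - 1*(-11)) - 3072) = -(1880/(1018 + 11) - 3072) = -(1880/1029 - 3072) = -1*(-3159208/1029) = 3159208/1029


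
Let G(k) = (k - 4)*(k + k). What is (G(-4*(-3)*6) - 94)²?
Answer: 94051204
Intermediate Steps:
G(k) = 2*k*(-4 + k) (G(k) = (-4 + k)*(2*k) = 2*k*(-4 + k))
(G(-4*(-3)*6) - 94)² = (2*(-4*(-3)*6)*(-4 - 4*(-3)*6) - 94)² = (2*(12*6)*(-4 + 12*6) - 94)² = (2*72*(-4 + 72) - 94)² = (2*72*68 - 94)² = (9792 - 94)² = 9698² = 94051204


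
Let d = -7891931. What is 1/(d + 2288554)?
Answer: -1/5603377 ≈ -1.7846e-7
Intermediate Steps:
1/(d + 2288554) = 1/(-7891931 + 2288554) = 1/(-5603377) = -1/5603377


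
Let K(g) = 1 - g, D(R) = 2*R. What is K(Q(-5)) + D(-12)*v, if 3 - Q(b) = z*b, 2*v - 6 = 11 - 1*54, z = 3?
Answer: 427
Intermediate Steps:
v = -37/2 (v = 3 + (11 - 1*54)/2 = 3 + (11 - 54)/2 = 3 + (½)*(-43) = 3 - 43/2 = -37/2 ≈ -18.500)
Q(b) = 3 - 3*b
K(Q(-5)) + D(-12)*v = (1 - (3 - 3*(-5))) + (2*(-12))*(-37/2) = (1 - (3 + 15)) - 24*(-37/2) = (1 - 1*18) + 444 = (1 - 18) + 444 = -17 + 444 = 427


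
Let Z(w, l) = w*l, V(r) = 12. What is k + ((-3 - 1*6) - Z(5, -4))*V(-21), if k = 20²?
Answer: 532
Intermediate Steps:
Z(w, l) = l*w
k = 400
k + ((-3 - 1*6) - Z(5, -4))*V(-21) = 400 + ((-3 - 1*6) - (-4)*5)*12 = 400 + ((-3 - 6) - 1*(-20))*12 = 400 + (-9 + 20)*12 = 400 + 11*12 = 400 + 132 = 532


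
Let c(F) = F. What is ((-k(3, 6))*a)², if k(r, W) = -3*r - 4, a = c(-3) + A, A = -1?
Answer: 2704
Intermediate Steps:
a = -4 (a = -3 - 1 = -4)
k(r, W) = -4 - 3*r
((-k(3, 6))*a)² = (-(-4 - 3*3)*(-4))² = (-(-4 - 9)*(-4))² = (-1*(-13)*(-4))² = (13*(-4))² = (-52)² = 2704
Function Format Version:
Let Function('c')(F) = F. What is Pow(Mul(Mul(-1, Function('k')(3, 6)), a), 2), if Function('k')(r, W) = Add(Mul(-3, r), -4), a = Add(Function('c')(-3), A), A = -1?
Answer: 2704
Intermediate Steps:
a = -4 (a = Add(-3, -1) = -4)
Function('k')(r, W) = Add(-4, Mul(-3, r))
Pow(Mul(Mul(-1, Function('k')(3, 6)), a), 2) = Pow(Mul(Mul(-1, Add(-4, Mul(-3, 3))), -4), 2) = Pow(Mul(Mul(-1, Add(-4, -9)), -4), 2) = Pow(Mul(Mul(-1, -13), -4), 2) = Pow(Mul(13, -4), 2) = Pow(-52, 2) = 2704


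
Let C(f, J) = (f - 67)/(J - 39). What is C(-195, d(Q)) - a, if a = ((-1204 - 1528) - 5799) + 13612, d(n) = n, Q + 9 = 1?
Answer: -238545/47 ≈ -5075.4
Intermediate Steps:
Q = -8 (Q = -9 + 1 = -8)
C(f, J) = (-67 + f)/(-39 + J)
a = 5081 (a = (-2732 - 5799) + 13612 = -8531 + 13612 = 5081)
C(-195, d(Q)) - a = (-67 - 195)/(-39 - 8) - 1*5081 = -262/(-47) - 5081 = -1/47*(-262) - 5081 = 262/47 - 5081 = -238545/47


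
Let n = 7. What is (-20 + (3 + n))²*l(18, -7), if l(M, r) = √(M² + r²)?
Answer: 100*√373 ≈ 1931.3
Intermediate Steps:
(-20 + (3 + n))²*l(18, -7) = (-20 + (3 + 7))²*√(18² + (-7)²) = (-20 + 10)²*√(324 + 49) = (-10)²*√373 = 100*√373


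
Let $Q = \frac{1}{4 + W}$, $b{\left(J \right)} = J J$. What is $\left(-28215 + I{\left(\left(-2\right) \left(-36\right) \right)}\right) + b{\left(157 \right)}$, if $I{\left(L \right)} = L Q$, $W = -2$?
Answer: $-3530$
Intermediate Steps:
$b{\left(J \right)} = J^{2}$
$Q = \frac{1}{2}$ ($Q = \frac{1}{4 - 2} = \frac{1}{2} \approx 0.5$)
$I{\left(L \right)} = \frac{L}{2}$ ($I{\left(L \right)} = L \frac{1}{2} = \frac{L}{2}$)
$\left(-28215 + I{\left(\left(-2\right) \left(-36\right) \right)}\right) + b{\left(157 \right)} = \left(-28215 + \frac{\left(-2\right) \left(-36\right)}{2}\right) + 157^{2} = \left(-28215 + \frac{1}{2} \cdot 72\right) + 24649 = \left(-28215 + 36\right) + 24649 = -28179 + 24649 = -3530$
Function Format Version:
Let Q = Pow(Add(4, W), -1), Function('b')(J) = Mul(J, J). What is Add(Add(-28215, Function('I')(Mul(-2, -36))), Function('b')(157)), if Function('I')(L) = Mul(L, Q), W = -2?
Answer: -3530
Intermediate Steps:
Function('b')(J) = Pow(J, 2)
Q = Rational(1, 2) (Q = Pow(Add(4, -2), -1) = Pow(2, -1) = Rational(1, 2) ≈ 0.50000)
Function('I')(L) = Mul(Rational(1, 2), L) (Function('I')(L) = Mul(L, Rational(1, 2)) = Mul(Rational(1, 2), L))
Add(Add(-28215, Function('I')(Mul(-2, -36))), Function('b')(157)) = Add(Add(-28215, Mul(Rational(1, 2), Mul(-2, -36))), Pow(157, 2)) = Add(Add(-28215, Mul(Rational(1, 2), 72)), 24649) = Add(Add(-28215, 36), 24649) = Add(-28179, 24649) = -3530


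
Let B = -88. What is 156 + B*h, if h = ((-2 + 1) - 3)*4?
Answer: 1564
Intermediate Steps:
h = -16 (h = (-1 - 3)*4 = -4*4 = -16)
156 + B*h = 156 - 88*(-16) = 156 + 1408 = 1564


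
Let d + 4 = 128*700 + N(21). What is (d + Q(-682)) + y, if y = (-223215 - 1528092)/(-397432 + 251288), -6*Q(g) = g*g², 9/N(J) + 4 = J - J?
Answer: 23218788933817/438432 ≈ 5.2959e+7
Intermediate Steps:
N(J) = -9/4 (N(J) = 9/(-4 + (J - J)) = 9/(-4 + 0) = 9/(-4) = 9*(-¼) = -9/4)
Q(g) = -g³/6 (Q(g) = -g*g²/6 = -g³/6)
y = 1751307/146144 (y = -1751307/(-146144) = -1751307*(-1/146144) = 1751307/146144 ≈ 11.983)
d = 358375/4 (d = -4 + (128*700 - 9/4) = -4 + (89600 - 9/4) = -4 + 358391/4 = 358375/4 ≈ 89594.)
(d + Q(-682)) + y = (358375/4 - ⅙*(-682)³) + 1751307/146144 = (358375/4 - ⅙*(-317214568)) + 1751307/146144 = (358375/4 + 158607284/3) + 1751307/146144 = 635504261/12 + 1751307/146144 = 23218788933817/438432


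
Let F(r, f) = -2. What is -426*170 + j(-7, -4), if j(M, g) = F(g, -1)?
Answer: -72422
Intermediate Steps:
j(M, g) = -2
-426*170 + j(-7, -4) = -426*170 - 2 = -72420 - 2 = -72422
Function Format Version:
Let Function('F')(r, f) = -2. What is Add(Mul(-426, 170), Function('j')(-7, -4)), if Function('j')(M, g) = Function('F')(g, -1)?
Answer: -72422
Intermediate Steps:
Function('j')(M, g) = -2
Add(Mul(-426, 170), Function('j')(-7, -4)) = Add(Mul(-426, 170), -2) = Add(-72420, -2) = -72422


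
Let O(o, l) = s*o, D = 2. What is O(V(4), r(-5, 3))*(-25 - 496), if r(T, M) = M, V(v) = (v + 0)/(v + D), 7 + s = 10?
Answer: -1042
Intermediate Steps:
s = 3 (s = -7 + 10 = 3)
V(v) = v/(2 + v) (V(v) = (v + 0)/(v + 2) = v/(2 + v))
O(o, l) = 3*o
O(V(4), r(-5, 3))*(-25 - 496) = (3*(4/(2 + 4)))*(-25 - 496) = (3*(4/6))*(-521) = (3*(4*(⅙)))*(-521) = (3*(⅔))*(-521) = 2*(-521) = -1042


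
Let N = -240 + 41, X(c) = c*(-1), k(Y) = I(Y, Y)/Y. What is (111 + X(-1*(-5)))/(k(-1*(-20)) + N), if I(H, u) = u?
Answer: -53/99 ≈ -0.53535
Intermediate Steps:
k(Y) = 1 (k(Y) = Y/Y = 1)
X(c) = -c
N = -199
(111 + X(-1*(-5)))/(k(-1*(-20)) + N) = (111 - (-1)*(-5))/(1 - 199) = (111 - 1*5)/(-198) = (111 - 5)*(-1/198) = 106*(-1/198) = -53/99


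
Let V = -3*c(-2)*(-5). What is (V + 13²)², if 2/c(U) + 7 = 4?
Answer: 25281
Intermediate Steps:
c(U) = -⅔ (c(U) = 2/(-7 + 4) = 2/(-3) = 2*(-⅓) = -⅔)
V = -10 (V = -3*(-⅔)*(-5) = 2*(-5) = -10)
(V + 13²)² = (-10 + 13²)² = (-10 + 169)² = 159² = 25281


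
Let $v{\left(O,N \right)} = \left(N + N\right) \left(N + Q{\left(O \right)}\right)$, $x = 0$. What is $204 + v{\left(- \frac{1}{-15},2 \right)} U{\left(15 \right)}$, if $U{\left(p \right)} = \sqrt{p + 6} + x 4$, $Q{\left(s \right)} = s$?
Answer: $204 + \frac{124 \sqrt{21}}{15} \approx 241.88$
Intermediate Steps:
$v{\left(O,N \right)} = 2 N \left(N + O\right)$ ($v{\left(O,N \right)} = \left(N + N\right) \left(N + O\right) = 2 N \left(N + O\right)$)
$U{\left(p \right)} = \sqrt{6 + p}$ ($U{\left(p \right)} = \sqrt{p + 6} + 0 \cdot 4 = \sqrt{6 + p} + 0 = \sqrt{6 + p}$)
$204 + v{\left(- \frac{1}{-15},2 \right)} U{\left(15 \right)} = 204 + 2 \cdot 2 \left(2 - \frac{1}{-15}\right) \sqrt{6 + 15} = 204 + 2 \cdot 2 \left(2 - - \frac{1}{15}\right) \sqrt{21} = 204 + 2 \cdot 2 \left(2 + \frac{1}{15}\right) \sqrt{21} = 204 + 2 \cdot 2 \cdot \frac{31}{15} \sqrt{21} = 204 + \frac{124 \sqrt{21}}{15}$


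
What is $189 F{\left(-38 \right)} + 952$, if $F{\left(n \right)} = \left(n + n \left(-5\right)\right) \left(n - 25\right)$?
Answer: $-1808912$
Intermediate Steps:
$F{\left(n \right)} = - 4 n \left(-25 + n\right)$ ($F{\left(n \right)} = \left(n - 5 n\right) \left(-25 + n\right) = - 4 n \left(-25 + n\right)$)
$189 F{\left(-38 \right)} + 952 = 189 \cdot 4 \left(-38\right) \left(25 - -38\right) + 952 = 189 \cdot 4 \left(-38\right) \left(25 + 38\right) + 952 = 189 \cdot 4 \left(-38\right) 63 + 952 = 189 \left(-9576\right) + 952 = -1809864 + 952 = -1808912$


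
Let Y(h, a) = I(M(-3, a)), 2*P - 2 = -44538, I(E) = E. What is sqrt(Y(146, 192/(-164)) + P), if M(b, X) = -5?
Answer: I*sqrt(22273) ≈ 149.24*I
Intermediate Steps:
P = -22268 (P = 1 + (1/2)*(-44538) = 1 - 22269 = -22268)
Y(h, a) = -5
sqrt(Y(146, 192/(-164)) + P) = sqrt(-5 - 22268) = sqrt(-22273) = I*sqrt(22273)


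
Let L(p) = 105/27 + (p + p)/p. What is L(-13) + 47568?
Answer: 428165/9 ≈ 47574.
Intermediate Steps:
L(p) = 53/9 (L(p) = 105*(1/27) + (2*p)/p = 35/9 + 2 = 53/9)
L(-13) + 47568 = 53/9 + 47568 = 428165/9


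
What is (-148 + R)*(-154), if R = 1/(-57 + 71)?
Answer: 22781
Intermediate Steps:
R = 1/14 ≈ 0.071429
(-148 + R)*(-154) = (-148 + 1/14)*(-154) = -2071/14*(-154) = 22781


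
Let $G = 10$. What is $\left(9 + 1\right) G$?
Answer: $100$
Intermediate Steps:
$\left(9 + 1\right) G = \left(9 + 1\right) 10 = 10 \cdot 10 = 100$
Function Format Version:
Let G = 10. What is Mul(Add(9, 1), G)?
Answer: 100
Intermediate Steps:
Mul(Add(9, 1), G) = Mul(Add(9, 1), 10) = Mul(10, 10) = 100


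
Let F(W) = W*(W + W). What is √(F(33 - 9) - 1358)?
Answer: I*√206 ≈ 14.353*I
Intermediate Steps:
F(W) = 2*W² (F(W) = W*(2*W) = 2*W²)
√(F(33 - 9) - 1358) = √(2*(33 - 9)² - 1358) = √(2*24² - 1358) = √(2*576 - 1358) = √(1152 - 1358) = √(-206) = I*√206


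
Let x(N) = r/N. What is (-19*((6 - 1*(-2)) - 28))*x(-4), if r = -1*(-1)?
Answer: -95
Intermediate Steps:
r = 1
x(N) = 1/N
(-19*((6 - 1*(-2)) - 28))*x(-4) = -19*((6 - 1*(-2)) - 28)/(-4) = -19*((6 + 2) - 28)*(-¼) = -19*(8 - 28)*(-¼) = -19*(-20)*(-¼) = 380*(-¼) = -95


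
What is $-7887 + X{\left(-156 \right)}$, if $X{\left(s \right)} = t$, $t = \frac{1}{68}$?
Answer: $- \frac{536315}{68} \approx -7887.0$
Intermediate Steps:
$t = \frac{1}{68} \approx 0.014706$
$X{\left(s \right)} = \frac{1}{68}$
$-7887 + X{\left(-156 \right)} = -7887 + \frac{1}{68} = - \frac{536315}{68}$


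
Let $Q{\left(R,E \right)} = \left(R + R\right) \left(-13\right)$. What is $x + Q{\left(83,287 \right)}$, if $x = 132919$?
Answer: $130761$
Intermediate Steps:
$Q{\left(R,E \right)} = - 26 R$ ($Q{\left(R,E \right)} = 2 R \left(-13\right) = - 26 R$)
$x + Q{\left(83,287 \right)} = 132919 - 2158 = 130761$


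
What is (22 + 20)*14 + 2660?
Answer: 3248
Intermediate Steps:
(22 + 20)*14 + 2660 = 42*14 + 2660 = 588 + 2660 = 3248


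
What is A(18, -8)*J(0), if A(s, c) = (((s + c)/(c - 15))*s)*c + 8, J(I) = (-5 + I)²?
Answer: 40600/23 ≈ 1765.2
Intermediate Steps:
A(s, c) = 8 + c*s*(c + s)/(-15 + c) (A(s, c) = (((c + s)/(-15 + c))*s)*c + 8 = (s*(c + s)/(-15 + c))*c + 8 = c*s*(c + s)/(-15 + c) + 8 = 8 + c*s*(c + s)/(-15 + c))
A(18, -8)*J(0) = ((-120 + 8*(-8) - 8*18² + 18*(-8)²)/(-15 - 8))*(-5 + 0)² = ((-120 - 64 - 8*324 + 18*64)/(-23))*(-5)² = -(-120 - 64 - 2592 + 1152)/23*25 = -1/23*(-1624)*25 = (1624/23)*25 = 40600/23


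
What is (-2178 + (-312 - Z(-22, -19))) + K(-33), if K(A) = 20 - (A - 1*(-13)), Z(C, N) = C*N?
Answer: -2868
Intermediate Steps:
K(A) = 7 - A (K(A) = 20 - (A + 13) = 20 - (13 + A) = 20 + (-13 - A) = 7 - A)
(-2178 + (-312 - Z(-22, -19))) + K(-33) = (-2178 + (-312 - (-22)*(-19))) + (7 - 1*(-33)) = (-2178 + (-312 - 1*418)) + (7 + 33) = (-2178 + (-312 - 418)) + 40 = (-2178 - 730) + 40 = -2908 + 40 = -2868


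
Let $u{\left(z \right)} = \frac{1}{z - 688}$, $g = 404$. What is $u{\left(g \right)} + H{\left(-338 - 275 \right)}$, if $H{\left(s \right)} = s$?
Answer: $- \frac{174093}{284} \approx -613.0$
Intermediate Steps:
$u{\left(z \right)} = \frac{1}{-688 + z}$
$u{\left(g \right)} + H{\left(-338 - 275 \right)} = \frac{1}{-688 + 404} - 613 = \frac{1}{-284} - 613 = - \frac{1}{284} - 613 = - \frac{174093}{284}$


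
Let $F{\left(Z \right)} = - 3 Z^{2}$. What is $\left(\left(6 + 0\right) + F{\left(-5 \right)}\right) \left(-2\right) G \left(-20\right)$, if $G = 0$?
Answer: $0$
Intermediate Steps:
$\left(\left(6 + 0\right) + F{\left(-5 \right)}\right) \left(-2\right) G \left(-20\right) = \left(\left(6 + 0\right) - 3 \left(-5\right)^{2}\right) \left(-2\right) 0 \left(-20\right) = \left(6 - 75\right) \left(-2\right) 0 \left(-20\right) = \left(-69\right) \left(-2\right) 0 \left(-20\right) = 138 \cdot 0 \left(-20\right) = 0 \left(-20\right) = 0$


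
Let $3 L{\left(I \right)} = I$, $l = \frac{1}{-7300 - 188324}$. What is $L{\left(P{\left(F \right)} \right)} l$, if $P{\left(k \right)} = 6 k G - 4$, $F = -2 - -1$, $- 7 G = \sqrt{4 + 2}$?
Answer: $\frac{1}{146718} - \frac{\sqrt{6}}{684684} \approx 3.2382 \cdot 10^{-6}$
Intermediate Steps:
$G = - \frac{\sqrt{6}}{7}$ ($G = - \frac{\sqrt{4 + 2}}{7} = - \frac{\sqrt{6}}{7} \approx -0.34993$)
$F = -1$ ($F = -2 + 1 = -1$)
$P{\left(k \right)} = -4 - \frac{6 k \sqrt{6}}{7}$ ($P{\left(k \right)} = 6 k \left(- \frac{\sqrt{6}}{7}\right) - 4 = - \frac{6 k \sqrt{6}}{7} - 4 = -4 - \frac{6 k \sqrt{6}}{7}$)
$l = - \frac{1}{195624}$ ($l = \frac{1}{-195624} = - \frac{1}{195624} \approx -5.1118 \cdot 10^{-6}$)
$L{\left(I \right)} = \frac{I}{3}$
$L{\left(P{\left(F \right)} \right)} l = \frac{-4 - - \frac{6 \sqrt{6}}{7}}{3} \left(- \frac{1}{195624}\right) = \frac{-4 + \frac{6 \sqrt{6}}{7}}{3} \left(- \frac{1}{195624}\right) = \left(- \frac{4}{3} + \frac{2 \sqrt{6}}{7}\right) \left(- \frac{1}{195624}\right) = \frac{1}{146718} - \frac{\sqrt{6}}{684684}$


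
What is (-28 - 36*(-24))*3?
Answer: 2508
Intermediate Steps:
(-28 - 36*(-24))*3 = (-28 + 864)*3 = 836*3 = 2508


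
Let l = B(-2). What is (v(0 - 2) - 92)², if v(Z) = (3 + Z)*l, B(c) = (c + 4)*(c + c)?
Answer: 10000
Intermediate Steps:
B(c) = 2*c*(4 + c) (B(c) = (4 + c)*(2*c) = 2*c*(4 + c))
l = -8 (l = 2*(-2)*(4 - 2) = 2*(-2)*2 = -8)
v(Z) = -24 - 8*Z (v(Z) = (3 + Z)*(-8) = -24 - 8*Z)
(v(0 - 2) - 92)² = ((-24 - 8*(0 - 2)) - 92)² = ((-24 - 8*(-2)) - 92)² = ((-24 + 16) - 92)² = (-8 - 92)² = (-100)² = 10000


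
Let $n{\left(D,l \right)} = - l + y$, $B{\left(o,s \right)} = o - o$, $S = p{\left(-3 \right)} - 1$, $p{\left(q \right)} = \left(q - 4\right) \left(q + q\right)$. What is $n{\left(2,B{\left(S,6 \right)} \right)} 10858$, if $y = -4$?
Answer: $-43432$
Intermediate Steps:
$p{\left(q \right)} = 2 q \left(-4 + q\right)$ ($p{\left(q \right)} = \left(-4 + q\right) 2 q = 2 q \left(-4 + q\right)$)
$S = 41$ ($S = 2 \left(-3\right) \left(-4 - 3\right) - 1 = 2 \left(-3\right) \left(-7\right) - 1 = 42 - 1 = 41$)
$B{\left(o,s \right)} = 0$
$n{\left(D,l \right)} = -4 - l$ ($n{\left(D,l \right)} = - l - 4 = -4 - l$)
$n{\left(2,B{\left(S,6 \right)} \right)} 10858 = \left(-4 - 0\right) 10858 = \left(-4 + 0\right) 10858 = \left(-4\right) 10858 = -43432$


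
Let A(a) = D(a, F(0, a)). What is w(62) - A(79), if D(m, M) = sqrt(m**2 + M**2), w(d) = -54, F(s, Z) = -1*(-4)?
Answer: -54 - sqrt(6257) ≈ -133.10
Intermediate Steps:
F(s, Z) = 4
D(m, M) = sqrt(M**2 + m**2)
A(a) = sqrt(16 + a**2) (A(a) = sqrt(4**2 + a**2) = sqrt(16 + a**2))
w(62) - A(79) = -54 - sqrt(16 + 79**2) = -54 - sqrt(16 + 6241) = -54 - sqrt(6257)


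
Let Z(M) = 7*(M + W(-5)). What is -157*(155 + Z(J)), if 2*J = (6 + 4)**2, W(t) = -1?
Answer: -78186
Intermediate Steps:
J = 50 (J = (6 + 4)**2/2 = (1/2)*10**2 = (1/2)*100 = 50)
Z(M) = -7 + 7*M (Z(M) = 7*(M - 1) = 7*(-1 + M) = -7 + 7*M)
-157*(155 + Z(J)) = -157*(155 + (-7 + 7*50)) = -157*(155 + (-7 + 350)) = -157*(155 + 343) = -157*498 = -78186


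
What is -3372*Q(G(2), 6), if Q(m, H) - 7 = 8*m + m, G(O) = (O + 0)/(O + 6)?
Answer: -31191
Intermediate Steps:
G(O) = O/(6 + O)
Q(m, H) = 7 + 9*m (Q(m, H) = 7 + (8*m + m) = 7 + 9*m)
-3372*Q(G(2), 6) = -3372*(7 + 9*(2/(6 + 2))) = -3372*(7 + 9*(2/8)) = -3372*(7 + 9*(2*(⅛))) = -3372*(7 + 9*(¼)) = -3372*(7 + 9/4) = -3372*37/4 = -31191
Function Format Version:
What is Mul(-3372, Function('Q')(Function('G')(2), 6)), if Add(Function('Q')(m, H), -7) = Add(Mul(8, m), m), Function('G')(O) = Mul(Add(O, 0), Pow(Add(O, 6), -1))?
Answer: -31191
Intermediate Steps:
Function('G')(O) = Mul(O, Pow(Add(6, O), -1))
Function('Q')(m, H) = Add(7, Mul(9, m)) (Function('Q')(m, H) = Add(7, Add(Mul(8, m), m)) = Add(7, Mul(9, m)))
Mul(-3372, Function('Q')(Function('G')(2), 6)) = Mul(-3372, Add(7, Mul(9, Mul(2, Pow(Add(6, 2), -1))))) = Mul(-3372, Add(7, Mul(9, Mul(2, Pow(8, -1))))) = Mul(-3372, Add(7, Mul(9, Mul(2, Rational(1, 8))))) = Mul(-3372, Add(7, Mul(9, Rational(1, 4)))) = Mul(-3372, Add(7, Rational(9, 4))) = Mul(-3372, Rational(37, 4)) = -31191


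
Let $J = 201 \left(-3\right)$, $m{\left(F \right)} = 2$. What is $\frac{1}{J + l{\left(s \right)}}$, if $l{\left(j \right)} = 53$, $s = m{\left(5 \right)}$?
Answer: $- \frac{1}{550} \approx -0.0018182$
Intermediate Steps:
$s = 2$
$J = -603$
$\frac{1}{J + l{\left(s \right)}} = \frac{1}{-603 + 53} = \frac{1}{-550} = - \frac{1}{550}$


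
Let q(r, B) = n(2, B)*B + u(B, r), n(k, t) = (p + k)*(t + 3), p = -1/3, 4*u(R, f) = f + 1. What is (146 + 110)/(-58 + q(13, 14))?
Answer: 1536/2053 ≈ 0.74817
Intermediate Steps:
u(R, f) = ¼ + f/4 (u(R, f) = (f + 1)/4 = (1 + f)/4 = ¼ + f/4)
p = -⅓ (p = -1*⅓ = -⅓ ≈ -0.33333)
n(k, t) = (3 + t)*(-⅓ + k) (n(k, t) = (-⅓ + k)*(t + 3) = (-⅓ + k)*(3 + t) = (3 + t)*(-⅓ + k))
q(r, B) = ¼ + r/4 + B*(5 + 5*B/3) (q(r, B) = (-1 + 3*2 - B/3 + 2*B)*B + (¼ + r/4) = (-1 + 6 - B/3 + 2*B)*B + (¼ + r/4) = (5 + 5*B/3)*B + (¼ + r/4) = B*(5 + 5*B/3) + (¼ + r/4) = ¼ + r/4 + B*(5 + 5*B/3))
(146 + 110)/(-58 + q(13, 14)) = (146 + 110)/(-58 + (¼ + (¼)*13 + (5/3)*14*(3 + 14))) = 256/(-58 + (¼ + 13/4 + (5/3)*14*17)) = 256/(-58 + (¼ + 13/4 + 1190/3)) = 256/(-58 + 2401/6) = 256/(2053/6) = 256*(6/2053) = 1536/2053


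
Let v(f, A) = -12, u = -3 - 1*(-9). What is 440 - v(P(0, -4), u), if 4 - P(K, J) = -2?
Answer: 452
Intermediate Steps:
P(K, J) = 6 (P(K, J) = 4 - 1*(-2) = 4 + 2 = 6)
u = 6 (u = -3 + 9 = 6)
440 - v(P(0, -4), u) = 440 - 1*(-12) = 440 + 12 = 452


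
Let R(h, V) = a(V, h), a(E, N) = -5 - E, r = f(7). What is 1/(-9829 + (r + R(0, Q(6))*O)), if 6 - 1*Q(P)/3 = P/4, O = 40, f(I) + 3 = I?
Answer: -1/10565 ≈ -9.4652e-5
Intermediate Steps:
f(I) = -3 + I
r = 4 (r = -3 + 7 = 4)
Q(P) = 18 - 3*P/4
R(h, V) = -5 - V
1/(-9829 + (r + R(0, Q(6))*O)) = 1/(-9829 + (4 + (-5 - (18 - ¾*6))*40)) = 1/(-9829 + (4 + (-5 - (18 - 9/2))*40)) = 1/(-9829 + (4 + (-5 - 1*27/2)*40)) = 1/(-9829 + (4 + (-5 - 27/2)*40)) = 1/(-9829 + (4 - 37/2*40)) = 1/(-9829 + (4 - 740)) = 1/(-9829 - 736) = 1/(-10565) = -1/10565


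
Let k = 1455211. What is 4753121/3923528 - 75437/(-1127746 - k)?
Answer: 12573086340533/10134304112296 ≈ 1.2406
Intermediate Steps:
4753121/3923528 - 75437/(-1127746 - k) = 4753121/3923528 - 75437/(-1127746 - 1*1455211) = 4753121*(1/3923528) - 75437/(-1127746 - 1455211) = 4753121/3923528 - 75437/(-2582957) = 4753121/3923528 - 75437*(-1/2582957) = 4753121/3923528 + 75437/2582957 = 12573086340533/10134304112296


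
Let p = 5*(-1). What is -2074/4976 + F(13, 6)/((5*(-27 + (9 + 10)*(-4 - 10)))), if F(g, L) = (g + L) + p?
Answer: -1554037/3644920 ≈ -0.42636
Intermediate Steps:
p = -5
F(g, L) = -5 + L + g (F(g, L) = (g + L) - 5 = (L + g) - 5 = -5 + L + g)
-2074/4976 + F(13, 6)/((5*(-27 + (9 + 10)*(-4 - 10)))) = -2074/4976 + (-5 + 6 + 13)/((5*(-27 + (9 + 10)*(-4 - 10)))) = -2074*1/4976 + 14/((5*(-27 + 19*(-14)))) = -1037/2488 + 14/((5*(-27 - 266))) = -1037/2488 + 14/((5*(-293))) = -1037/2488 + 14/(-1465) = -1037/2488 + 14*(-1/1465) = -1037/2488 - 14/1465 = -1554037/3644920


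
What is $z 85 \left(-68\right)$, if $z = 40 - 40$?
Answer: $0$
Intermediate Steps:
$z = 0$ ($z = 40 - 40 = 0$)
$z 85 \left(-68\right) = 0 \cdot 85 \left(-68\right) = 0 \left(-68\right) = 0$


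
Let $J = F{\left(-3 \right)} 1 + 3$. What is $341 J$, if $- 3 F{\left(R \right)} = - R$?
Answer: $682$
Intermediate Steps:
$F{\left(R \right)} = \frac{R}{3}$ ($F{\left(R \right)} = - \frac{\left(-1\right) R}{3} = \frac{R}{3}$)
$J = 2$ ($J = \frac{1}{3} \left(-3\right) 1 + 3 = \left(-1\right) 1 + 3 = -1 + 3 = 2$)
$341 J = 341 \cdot 2 = 682$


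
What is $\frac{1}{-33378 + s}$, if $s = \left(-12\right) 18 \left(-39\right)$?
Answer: $- \frac{1}{24954} \approx -4.0074 \cdot 10^{-5}$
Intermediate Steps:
$s = 8424$ ($s = \left(-216\right) \left(-39\right) = 8424$)
$\frac{1}{-33378 + s} = \frac{1}{-33378 + 8424} = \frac{1}{-24954} = - \frac{1}{24954}$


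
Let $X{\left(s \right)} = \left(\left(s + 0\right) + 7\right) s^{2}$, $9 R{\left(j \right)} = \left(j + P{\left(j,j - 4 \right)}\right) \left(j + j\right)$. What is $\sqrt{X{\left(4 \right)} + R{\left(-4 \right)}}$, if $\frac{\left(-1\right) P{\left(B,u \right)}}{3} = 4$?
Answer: $\frac{4 \sqrt{107}}{3} \approx 13.792$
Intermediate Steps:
$P{\left(B,u \right)} = -12$ ($P{\left(B,u \right)} = \left(-3\right) 4 = -12$)
$R{\left(j \right)} = \frac{2 j \left(-12 + j\right)}{9}$ ($R{\left(j \right)} = \frac{\left(j - 12\right) \left(j + j\right)}{9} = \frac{\left(-12 + j\right) 2 j}{9} = \frac{2 j \left(-12 + j\right)}{9}$)
$X{\left(s \right)} = s^{2} \left(7 + s\right)$ ($X{\left(s \right)} = \left(s + 7\right) s^{2} = \left(7 + s\right) s^{2} = s^{2} \left(7 + s\right)$)
$\sqrt{X{\left(4 \right)} + R{\left(-4 \right)}} = \sqrt{4^{2} \left(7 + 4\right) + \frac{2}{9} \left(-4\right) \left(-12 - 4\right)} = \sqrt{16 \cdot 11 + \frac{2}{9} \left(-4\right) \left(-16\right)} = \sqrt{176 + \frac{128}{9}} = \sqrt{\frac{1712}{9}} = \frac{4 \sqrt{107}}{3}$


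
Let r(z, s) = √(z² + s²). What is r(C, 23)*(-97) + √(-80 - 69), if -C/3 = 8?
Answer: -97*√1105 + I*√149 ≈ -3224.4 + 12.207*I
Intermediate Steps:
C = -24 (C = -3*8 = -24)
r(z, s) = √(s² + z²)
r(C, 23)*(-97) + √(-80 - 69) = √(23² + (-24)²)*(-97) + √(-80 - 69) = √(529 + 576)*(-97) + √(-149) = √1105*(-97) + I*√149 = -97*√1105 + I*√149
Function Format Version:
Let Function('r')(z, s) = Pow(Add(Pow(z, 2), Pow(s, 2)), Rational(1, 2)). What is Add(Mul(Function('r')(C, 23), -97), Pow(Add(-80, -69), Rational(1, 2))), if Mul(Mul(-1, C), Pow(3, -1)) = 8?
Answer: Add(Mul(-97, Pow(1105, Rational(1, 2))), Mul(I, Pow(149, Rational(1, 2)))) ≈ Add(-3224.4, Mul(12.207, I))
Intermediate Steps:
C = -24 (C = Mul(-3, 8) = -24)
Function('r')(z, s) = Pow(Add(Pow(s, 2), Pow(z, 2)), Rational(1, 2))
Add(Mul(Function('r')(C, 23), -97), Pow(Add(-80, -69), Rational(1, 2))) = Add(Mul(Pow(Add(Pow(23, 2), Pow(-24, 2)), Rational(1, 2)), -97), Pow(Add(-80, -69), Rational(1, 2))) = Add(Mul(Pow(Add(529, 576), Rational(1, 2)), -97), Pow(-149, Rational(1, 2))) = Add(Mul(Pow(1105, Rational(1, 2)), -97), Mul(I, Pow(149, Rational(1, 2)))) = Add(Mul(-97, Pow(1105, Rational(1, 2))), Mul(I, Pow(149, Rational(1, 2))))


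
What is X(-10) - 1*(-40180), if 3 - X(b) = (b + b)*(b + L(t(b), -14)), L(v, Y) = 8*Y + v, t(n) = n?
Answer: 37543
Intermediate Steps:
L(v, Y) = v + 8*Y
X(b) = 3 - 2*b*(-112 + 2*b) (X(b) = 3 - (b + b)*(b + (b + 8*(-14))) = 3 - 2*b*(b + (b - 112)) = 3 - 2*b*(b + (-112 + b)) = 3 - 2*b*(-112 + 2*b))
X(-10) - 1*(-40180) = (3 - 4*(-10)² + 224*(-10)) - 1*(-40180) = (3 - 4*100 - 2240) + 40180 = (3 - 400 - 2240) + 40180 = -2637 + 40180 = 37543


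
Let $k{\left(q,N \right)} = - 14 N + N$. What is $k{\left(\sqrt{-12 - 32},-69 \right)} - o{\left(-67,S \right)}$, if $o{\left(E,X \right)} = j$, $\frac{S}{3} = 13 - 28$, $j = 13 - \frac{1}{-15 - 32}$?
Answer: $\frac{41547}{47} \approx 883.98$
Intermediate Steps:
$k{\left(q,N \right)} = - 13 N$
$j = \frac{612}{47}$ ($j = 13 - \frac{1}{-47} = 13 - - \frac{1}{47} = 13 + \frac{1}{47} = \frac{612}{47} \approx 13.021$)
$S = -45$ ($S = 3 \left(13 - 28\right) = 3 \left(-15\right) = -45$)
$o{\left(E,X \right)} = \frac{612}{47}$
$k{\left(\sqrt{-12 - 32},-69 \right)} - o{\left(-67,S \right)} = \left(-13\right) \left(-69\right) - \frac{612}{47} = 897 - \frac{612}{47} = \frac{41547}{47}$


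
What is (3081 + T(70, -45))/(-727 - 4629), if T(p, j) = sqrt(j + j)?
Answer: -237/412 - 3*I*sqrt(10)/5356 ≈ -0.57524 - 0.0017713*I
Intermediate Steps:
T(p, j) = sqrt(2)*sqrt(j) (T(p, j) = sqrt(2*j) = sqrt(2)*sqrt(j))
(3081 + T(70, -45))/(-727 - 4629) = (3081 + sqrt(2)*sqrt(-45))/(-727 - 4629) = (3081 + sqrt(2)*(3*I*sqrt(5)))/(-5356) = (3081 + 3*I*sqrt(10))*(-1/5356) = -237/412 - 3*I*sqrt(10)/5356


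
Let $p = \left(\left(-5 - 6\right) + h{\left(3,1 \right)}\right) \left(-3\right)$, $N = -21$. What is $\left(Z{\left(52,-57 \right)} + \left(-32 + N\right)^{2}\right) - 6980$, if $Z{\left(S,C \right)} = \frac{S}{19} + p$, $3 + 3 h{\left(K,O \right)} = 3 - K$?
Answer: $- \frac{78513}{19} \approx -4132.3$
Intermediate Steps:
$h{\left(K,O \right)} = - \frac{K}{3}$ ($h{\left(K,O \right)} = -1 + \frac{3 - K}{3} = -1 - \left(-1 + \frac{K}{3}\right) = - \frac{K}{3}$)
$p = 36$ ($p = \left(\left(-5 - 6\right) - 1\right) \left(-3\right) = \left(-11 - 1\right) \left(-3\right) = \left(-12\right) \left(-3\right) = 36$)
$Z{\left(S,C \right)} = 36 + \frac{S}{19}$ ($Z{\left(S,C \right)} = \frac{S}{19} + 36 = 36 + \frac{S}{19}$)
$\left(Z{\left(52,-57 \right)} + \left(-32 + N\right)^{2}\right) - 6980 = \left(\left(36 + \frac{1}{19} \cdot 52\right) + \left(-32 - 21\right)^{2}\right) - 6980 = \left(\left(36 + \frac{52}{19}\right) + \left(-53\right)^{2}\right) - 6980 = \left(\frac{736}{19} + 2809\right) - 6980 = \frac{54107}{19} - 6980 = - \frac{78513}{19}$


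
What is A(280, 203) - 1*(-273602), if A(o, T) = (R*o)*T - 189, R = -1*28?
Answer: -1318107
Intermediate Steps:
R = -28
A(o, T) = -189 - 28*T*o (A(o, T) = (-28*o)*T - 189 = -28*T*o - 189 = -189 - 28*T*o)
A(280, 203) - 1*(-273602) = (-189 - 28*203*280) - 1*(-273602) = (-189 - 1591520) + 273602 = -1591709 + 273602 = -1318107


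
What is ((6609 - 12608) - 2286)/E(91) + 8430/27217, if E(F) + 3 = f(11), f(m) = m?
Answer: -225425405/217736 ≈ -1035.3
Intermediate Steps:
E(F) = 8 (E(F) = -3 + 11 = 8)
((6609 - 12608) - 2286)/E(91) + 8430/27217 = ((6609 - 12608) - 2286)/8 + 8430/27217 = (-5999 - 2286)*(⅛) + 8430*(1/27217) = -8285*⅛ + 8430/27217 = -8285/8 + 8430/27217 = -225425405/217736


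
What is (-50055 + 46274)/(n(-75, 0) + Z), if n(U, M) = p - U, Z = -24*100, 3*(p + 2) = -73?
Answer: 11343/7054 ≈ 1.6080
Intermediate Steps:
p = -79/3 (p = -2 + (⅓)*(-73) = -2 - 73/3 = -79/3 ≈ -26.333)
Z = -2400
n(U, M) = -79/3 - U
(-50055 + 46274)/(n(-75, 0) + Z) = (-50055 + 46274)/((-79/3 - 1*(-75)) - 2400) = -3781/((-79/3 + 75) - 2400) = -3781/(146/3 - 2400) = -3781/(-7054/3) = -3781*(-3/7054) = 11343/7054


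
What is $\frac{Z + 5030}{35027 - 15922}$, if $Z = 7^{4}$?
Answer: $\frac{7431}{19105} \approx 0.38896$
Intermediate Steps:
$Z = 2401$
$\frac{Z + 5030}{35027 - 15922} = \frac{2401 + 5030}{35027 - 15922} = \frac{7431}{19105}$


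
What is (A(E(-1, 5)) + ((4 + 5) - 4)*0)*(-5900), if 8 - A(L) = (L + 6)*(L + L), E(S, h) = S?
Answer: -106200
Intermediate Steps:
A(L) = 8 - 2*L*(6 + L) (A(L) = 8 - (L + 6)*(L + L) = 8 - (6 + L)*2*L = 8 - 2*L*(6 + L))
(A(E(-1, 5)) + ((4 + 5) - 4)*0)*(-5900) = ((8 - 12*(-1) - 2*(-1)²) + ((4 + 5) - 4)*0)*(-5900) = ((8 + 12 - 2*1) + (9 - 4)*0)*(-5900) = ((8 + 12 - 2) + 5*0)*(-5900) = (18 + 0)*(-5900) = 18*(-5900) = -106200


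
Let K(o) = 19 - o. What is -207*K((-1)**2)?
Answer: -3726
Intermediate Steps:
-207*K((-1)**2) = -207*(19 - 1*(-1)**2) = -207*(19 - 1*1) = -207*(19 - 1) = -207*18 = -3726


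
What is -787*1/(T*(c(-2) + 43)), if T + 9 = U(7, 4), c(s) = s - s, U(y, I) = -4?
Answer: 787/559 ≈ 1.4079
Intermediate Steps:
c(s) = 0
T = -13 (T = -9 - 4 = -13)
-787*1/(T*(c(-2) + 43)) = -787*(-1/(13*(0 + 43))) = -787/(43*(-13)) = -787/(-559) = -787*(-1/559) = 787/559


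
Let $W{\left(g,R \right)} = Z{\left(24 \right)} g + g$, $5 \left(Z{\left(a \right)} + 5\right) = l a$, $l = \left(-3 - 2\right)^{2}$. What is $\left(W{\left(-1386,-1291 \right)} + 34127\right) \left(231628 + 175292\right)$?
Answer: $-51536011080$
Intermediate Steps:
$l = 25$ ($l = \left(-5\right)^{2} = 25$)
$Z{\left(a \right)} = -5 + 5 a$ ($Z{\left(a \right)} = -5 + \frac{25 a}{5} = -5 + 5 a$)
$W{\left(g,R \right)} = 116 g$ ($W{\left(g,R \right)} = \left(-5 + 5 \cdot 24\right) g + g = \left(-5 + 120\right) g + g = 115 g + g = 116 g$)
$\left(W{\left(-1386,-1291 \right)} + 34127\right) \left(231628 + 175292\right) = \left(116 \left(-1386\right) + 34127\right) \left(231628 + 175292\right) = \left(-160776 + 34127\right) 406920 = \left(-126649\right) 406920 = -51536011080$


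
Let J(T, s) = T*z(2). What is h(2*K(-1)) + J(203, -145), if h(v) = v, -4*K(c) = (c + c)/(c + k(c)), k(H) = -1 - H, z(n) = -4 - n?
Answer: -1219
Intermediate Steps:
K(c) = c/2 (K(c) = -(c + c)/(4*(c + (-1 - c))) = -2*c/(4*(-1)) = -2*c*(-1)/4 = -(-1)*c/2 = c/2)
J(T, s) = -6*T (J(T, s) = T*(-4 - 1*2) = T*(-4 - 2) = T*(-6) = -6*T)
h(2*K(-1)) + J(203, -145) = 2*((½)*(-1)) - 6*203 = 2*(-½) - 1218 = -1 - 1218 = -1219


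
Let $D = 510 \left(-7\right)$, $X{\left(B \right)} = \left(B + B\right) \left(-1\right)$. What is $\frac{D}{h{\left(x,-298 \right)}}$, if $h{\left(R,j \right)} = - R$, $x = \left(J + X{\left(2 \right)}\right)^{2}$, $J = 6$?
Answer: $\frac{1785}{2} \approx 892.5$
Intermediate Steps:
$X{\left(B \right)} = - 2 B$ ($X{\left(B \right)} = 2 B \left(-1\right) = - 2 B$)
$D = -3570$
$x = 4$ ($x = \left(6 - 4\right)^{2} = 2^{2} = 4$)
$\frac{D}{h{\left(x,-298 \right)}} = - \frac{3570}{\left(-1\right) 4} = - \frac{3570}{-4} = \left(-3570\right) \left(- \frac{1}{4}\right) = \frac{1785}{2}$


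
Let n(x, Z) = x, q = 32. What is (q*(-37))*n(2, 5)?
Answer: -2368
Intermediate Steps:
(q*(-37))*n(2, 5) = (32*(-37))*2 = -1184*2 = -2368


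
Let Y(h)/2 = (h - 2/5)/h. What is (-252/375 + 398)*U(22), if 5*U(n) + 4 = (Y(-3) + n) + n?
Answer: 31488244/9375 ≈ 3358.7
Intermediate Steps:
Y(h) = 2*(-2/5 + h)/h (Y(h) = 2*((h - 2/5)/h) = 2*((-2/5 + h)/h) = 2*(-2/5 + h)/h)
U(n) = -26/75 + 2*n/5 (U(n) = -4/5 + (((2 - 4/5/(-3)) + n) + n)/5 = -4/5 + (((2 - 4/5*(-1/3)) + n) + n)/5 = -4/5 + (((2 + 4/15) + n) + n)/5 = -4/5 + ((34/15 + n) + n)/5 = -4/5 + (34/15 + 2*n)/5 = -4/5 + (34/75 + 2*n/5) = -26/75 + 2*n/5)
(-252/375 + 398)*U(22) = (-252/375 + 398)*(-26/75 + (2/5)*22) = (-252*1/375 + 398)*(-26/75 + 44/5) = (-84/125 + 398)*(634/75) = (49666/125)*(634/75) = 31488244/9375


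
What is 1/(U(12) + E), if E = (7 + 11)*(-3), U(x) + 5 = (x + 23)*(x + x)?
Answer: 1/781 ≈ 0.0012804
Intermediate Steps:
U(x) = -5 + 2*x*(23 + x) (U(x) = -5 + (x + 23)*(x + x) = -5 + (23 + x)*(2*x) = -5 + 2*x*(23 + x))
E = -54 (E = 18*(-3) = -54)
1/(U(12) + E) = 1/((-5 + 2*12² + 46*12) - 54) = 1/((-5 + 2*144 + 552) - 54) = 1/((-5 + 288 + 552) - 54) = 1/(835 - 54) = 1/781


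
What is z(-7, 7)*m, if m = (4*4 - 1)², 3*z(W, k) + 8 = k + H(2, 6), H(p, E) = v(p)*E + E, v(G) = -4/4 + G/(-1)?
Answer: -975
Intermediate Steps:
v(G) = -1 - G (v(G) = -4*¼ + G*(-1) = -1 - G)
H(p, E) = E + E*(-1 - p) (H(p, E) = (-1 - p)*E + E = E*(-1 - p) + E = E + E*(-1 - p))
z(W, k) = -20/3 + k/3 (z(W, k) = -8/3 + (k - 1*6*2)/3 = -8/3 + (k - 12)/3 = -8/3 + (-12 + k)/3 = -8/3 + (-4 + k/3) = -20/3 + k/3)
m = 225 (m = (16 - 1)² = 15² = 225)
z(-7, 7)*m = (-20/3 + (⅓)*7)*225 = (-20/3 + 7/3)*225 = -13/3*225 = -975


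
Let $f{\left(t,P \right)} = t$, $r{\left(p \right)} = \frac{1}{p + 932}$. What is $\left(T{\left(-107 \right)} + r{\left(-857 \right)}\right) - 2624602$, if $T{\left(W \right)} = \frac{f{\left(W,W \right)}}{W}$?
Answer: $- \frac{196845074}{75} \approx -2.6246 \cdot 10^{6}$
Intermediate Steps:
$r{\left(p \right)} = \frac{1}{932 + p}$
$T{\left(W \right)} = 1$ ($T{\left(W \right)} = \frac{W}{W} = 1$)
$\left(T{\left(-107 \right)} + r{\left(-857 \right)}\right) - 2624602 = \left(1 + \frac{1}{932 - 857}\right) - 2624602 = \left(1 + \frac{1}{75}\right) - 2624602 = \frac{76}{75} - 2624602 = - \frac{196845074}{75}$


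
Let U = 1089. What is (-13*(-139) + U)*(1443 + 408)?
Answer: 5360496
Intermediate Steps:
(-13*(-139) + U)*(1443 + 408) = (-13*(-139) + 1089)*(1443 + 408) = (1807 + 1089)*1851 = 2896*1851 = 5360496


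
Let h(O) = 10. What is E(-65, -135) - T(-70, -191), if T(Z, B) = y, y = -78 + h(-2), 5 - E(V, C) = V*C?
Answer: -8702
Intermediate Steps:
E(V, C) = 5 - C*V (E(V, C) = 5 - V*C = 5 - C*V)
y = -68 (y = -78 + 10 = -68)
T(Z, B) = -68
E(-65, -135) - T(-70, -191) = (5 - 1*(-135)*(-65)) - 1*(-68) = (5 - 8775) + 68 = -8770 + 68 = -8702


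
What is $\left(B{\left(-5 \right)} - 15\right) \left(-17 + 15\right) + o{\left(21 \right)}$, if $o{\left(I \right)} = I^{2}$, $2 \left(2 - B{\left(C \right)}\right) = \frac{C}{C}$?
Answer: $468$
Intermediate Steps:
$B{\left(C \right)} = \frac{3}{2}$ ($B{\left(C \right)} = 2 - \frac{C \frac{1}{C}}{2} = 2 - \frac{1}{2} = \frac{3}{2}$)
$\left(B{\left(-5 \right)} - 15\right) \left(-17 + 15\right) + o{\left(21 \right)} = \left(\frac{3}{2} - 15\right) \left(-17 + 15\right) + 21^{2} = \left(\frac{3}{2} - 15\right) \left(-2\right) + 441 = \left(- \frac{27}{2}\right) \left(-2\right) + 441 = 27 + 441 = 468$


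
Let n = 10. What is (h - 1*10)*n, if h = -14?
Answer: -240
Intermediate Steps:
(h - 1*10)*n = (-14 - 1*10)*10 = (-14 - 10)*10 = -24*10 = -240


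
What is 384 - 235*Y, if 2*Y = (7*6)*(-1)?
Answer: 5319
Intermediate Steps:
Y = -21 (Y = ((7*6)*(-1))/2 = (42*(-1))/2 = (½)*(-42) = -21)
384 - 235*Y = 384 - 235*(-21) = 384 + 4935 = 5319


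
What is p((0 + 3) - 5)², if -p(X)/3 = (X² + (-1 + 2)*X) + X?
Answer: 0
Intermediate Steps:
p(X) = -6*X - 3*X² (p(X) = -3*((X² + (-1 + 2)*X) + X) = -3*((X² + 1*X) + X) = -3*((X² + X) + X) = -3*((X + X²) + X) = -3*(X² + 2*X) = -6*X - 3*X²)
p((0 + 3) - 5)² = (-3*((0 + 3) - 5)*(2 + ((0 + 3) - 5)))² = (-3*(3 - 5)*(2 + (3 - 5)))² = (-3*(-2)*(2 - 2))² = (-3*(-2)*0)² = 0² = 0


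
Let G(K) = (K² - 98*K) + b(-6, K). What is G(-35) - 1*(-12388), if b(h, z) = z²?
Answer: 18268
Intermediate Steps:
G(K) = -98*K + 2*K² (G(K) = (K² - 98*K) + K² = -98*K + 2*K²)
G(-35) - 1*(-12388) = 2*(-35)*(-49 - 35) - 1*(-12388) = 2*(-35)*(-84) + 12388 = 5880 + 12388 = 18268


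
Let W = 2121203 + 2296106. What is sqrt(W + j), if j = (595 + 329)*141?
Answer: sqrt(4547593) ≈ 2132.5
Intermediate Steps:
W = 4417309
j = 130284 (j = 924*141 = 130284)
sqrt(W + j) = sqrt(4417309 + 130284) = sqrt(4547593)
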